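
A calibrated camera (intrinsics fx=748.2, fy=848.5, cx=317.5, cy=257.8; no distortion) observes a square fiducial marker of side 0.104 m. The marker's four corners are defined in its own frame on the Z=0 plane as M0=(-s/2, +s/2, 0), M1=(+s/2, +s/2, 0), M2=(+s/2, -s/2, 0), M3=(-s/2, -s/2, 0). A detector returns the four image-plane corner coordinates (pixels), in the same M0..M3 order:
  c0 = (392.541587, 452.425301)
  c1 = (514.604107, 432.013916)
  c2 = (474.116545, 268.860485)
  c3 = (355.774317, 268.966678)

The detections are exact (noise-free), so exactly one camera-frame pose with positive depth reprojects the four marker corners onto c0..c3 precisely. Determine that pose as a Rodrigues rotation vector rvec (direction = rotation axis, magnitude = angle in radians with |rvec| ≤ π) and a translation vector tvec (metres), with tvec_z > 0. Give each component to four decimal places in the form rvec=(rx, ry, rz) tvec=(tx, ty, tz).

Intrinsics K: fx=748.2, fy=848.5, cx=317.5, cy=257.8
Marker side s = 0.104 m; corners in marker frame (Z=0):
  M0 = (-0.0520, +0.0520, 0)
  M1 = (+0.0520, +0.0520, 0)
  M2 = (+0.0520, -0.0520, 0)
  M3 = (-0.0520, -0.0520, 0)
Detected image corners:
  c0 = (392.541587, 452.425301) px
  c1 = (514.604107, 432.013916) px
  c2 = (474.116545, 268.860485) px
  c3 = (355.774317, 268.966678) px
Planar DLT: solve 8×8 A·h = b for H (H[2,2]=1):
  H  [+1627.77576 +91.32784 +437.01012]
  H  [+291.59176 +1430.71675 +352.35956]
  H  [+1.08826 -0.64731 +1.00000]
B = K⁻¹H; ‖b₁‖=2.030156, ‖b₂‖=2.030156; λ = 2/(‖b₁‖+‖b₂‖) = 0.492573, sign → tz>0 ⇒ λ=+0.492573
r₁ = λ·B[:,0] = (+0.84416,+0.00641,+0.53605); r₂ = λ·B[:,1] = (+0.19543,+0.92744,-0.31885)
r₃ = r₁×r₂ = (-0.49919,+0.37392,+0.78166); SVD([r₁ r₂ r₃]) → R = UVᵀ:
  R  [+0.84416 +0.19543 -0.49919]
  R  [+0.00641 +0.92744 +0.37392]
  R  [+0.53605 -0.31885 +0.78166]
t = (+0.07868, +0.05489, +0.49257) m
tr R = 2.553261; θ = arccos((tr R − 1)/2) = 0.681497 rad = 39.047°
axis k = ((R−Rᵀ)₃₂, (R−Rᵀ)₁₃, (R−Rᵀ)₂₁) / (2 sinθ) = (-0.549855, -0.821676, -0.150027)
rvec = θ·k = (-0.374725, -0.559969, -0.102243)

rvec=(-0.3747, -0.5600, -0.1022) tvec=(0.0787, 0.0549, 0.4926)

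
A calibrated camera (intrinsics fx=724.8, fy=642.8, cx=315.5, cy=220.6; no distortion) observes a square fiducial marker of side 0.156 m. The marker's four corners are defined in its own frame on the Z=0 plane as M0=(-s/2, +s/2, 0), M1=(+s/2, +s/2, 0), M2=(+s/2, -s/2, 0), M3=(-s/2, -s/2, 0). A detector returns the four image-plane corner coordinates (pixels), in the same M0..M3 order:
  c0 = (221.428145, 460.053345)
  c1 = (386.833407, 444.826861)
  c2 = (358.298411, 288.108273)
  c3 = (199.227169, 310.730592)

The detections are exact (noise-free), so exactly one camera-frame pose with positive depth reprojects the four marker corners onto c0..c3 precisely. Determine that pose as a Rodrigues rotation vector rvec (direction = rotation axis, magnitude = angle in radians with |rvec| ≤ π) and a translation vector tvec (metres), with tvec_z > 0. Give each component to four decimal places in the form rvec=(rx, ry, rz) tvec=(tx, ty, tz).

rvec=(-0.1135, 0.2349, -0.1686) tvec=(-0.0241, 0.1593, 0.6631)

Intrinsics K: fx=724.8, fy=642.8, cx=315.5, cy=220.6
Marker side s = 0.156 m; corners in marker frame (Z=0):
  M0 = (-0.0780, +0.0780, 0)
  M1 = (+0.0780, +0.0780, 0)
  M2 = (+0.0780, -0.0780, 0)
  M3 = (-0.0780, -0.0780, 0)
Detected image corners:
  c0 = (221.428145, 460.053345) px
  c1 = (386.833407, 444.826861) px
  c2 = (358.298411, 288.108273) px
  c3 = (199.227169, 310.730592) px
Planar DLT: solve 8×8 A·h = b for H (H[2,2]=1):
  H  [+942.24218 +104.38163 +289.13563]
  H  [-247.35281 +905.85232 +374.99492]
  H  [-0.33431 -0.19799 +1.00000]
B = K⁻¹H; ‖b₁‖=1.508060, ‖b₂‖=1.508060; λ = 2/(‖b₁‖+‖b₂‖) = 0.663104, sign → tz>0 ⇒ λ=+0.663104
r₁ = λ·B[:,0] = (+0.95853,-0.17909,-0.22168); r₂ = λ·B[:,1] = (+0.15265,+0.97952,-0.13129)
r₃ = r₁×r₂ = (+0.24065,+0.09201,+0.96624); SVD([r₁ r₂ r₃]) → R = UVᵀ:
  R  [+0.95853 +0.15265 +0.24065]
  R  [-0.17909 +0.97952 +0.09201]
  R  [-0.22168 -0.13129 +0.96624]
t = (-0.02412, +0.15927, +0.66310) m
tr R = 2.904295; θ = arccos((tr R − 1)/2) = 0.310610 rad = 17.797°
axis k = ((R−Rᵀ)₃₂, (R−Rᵀ)₁₃, (R−Rᵀ)₂₁) / (2 sinθ) = (-0.365293, +0.756340, -0.542688)
rvec = θ·k = (-0.113464, +0.234927, -0.168564)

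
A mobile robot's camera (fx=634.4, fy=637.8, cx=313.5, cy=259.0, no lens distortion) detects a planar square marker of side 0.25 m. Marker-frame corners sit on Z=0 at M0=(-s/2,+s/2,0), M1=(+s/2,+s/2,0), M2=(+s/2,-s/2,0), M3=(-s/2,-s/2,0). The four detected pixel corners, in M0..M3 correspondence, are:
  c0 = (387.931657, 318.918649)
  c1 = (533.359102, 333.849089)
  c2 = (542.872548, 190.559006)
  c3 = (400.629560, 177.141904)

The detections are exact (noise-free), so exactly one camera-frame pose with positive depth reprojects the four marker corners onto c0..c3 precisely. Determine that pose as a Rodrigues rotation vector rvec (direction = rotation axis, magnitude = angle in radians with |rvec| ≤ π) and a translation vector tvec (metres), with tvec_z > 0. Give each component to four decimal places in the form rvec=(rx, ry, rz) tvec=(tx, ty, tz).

rvec=(-0.1028, 0.0319, 0.1005) tvec=(0.2659, -0.0082, 1.1065)

Intrinsics K: fx=634.4, fy=637.8, cx=313.5, cy=259.0
Marker side s = 0.25 m; corners in marker frame (Z=0):
  M0 = (-0.1250, +0.1250, 0)
  M1 = (+0.1250, +0.1250, 0)
  M2 = (+0.1250, -0.1250, 0)
  M3 = (-0.1250, -0.1250, 0)
Detected image corners:
  c0 = (387.931657, 318.918649) px
  c1 = (533.359102, 333.849089) px
  c2 = (542.872548, 190.559006) px
  c3 = (400.629560, 177.141904) px
Planar DLT: solve 8×8 A·h = b for H (H[2,2]=1):
  H  [+559.69412 -86.93760 +465.96116]
  H  [+48.13796 +546.87019 +254.27568]
  H  [-0.03341 -0.09114 +1.00000]
B = K⁻¹H; ‖b₁‖=0.903768, ‖b₂‖=0.903768; λ = 2/(‖b₁‖+‖b₂‖) = 1.106479, sign → tz>0 ⇒ λ=+1.106479
r₁ = λ·B[:,0] = (+0.99445,+0.09852,-0.03696); r₂ = λ·B[:,1] = (-0.10180,+0.98968,-0.10084)
r₃ = r₁×r₂ = (+0.02665,+0.10405,+0.99422); SVD([r₁ r₂ r₃]) → R = UVᵀ:
  R  [+0.99445 -0.10180 +0.02665]
  R  [+0.09852 +0.98968 +0.10405]
  R  [-0.03696 -0.10084 +0.99422]
t = (+0.26591, -0.00820, +1.10648) m
tr R = 2.978344; θ = arccos((tr R − 1)/2) = 0.147291 rad = 8.439°
axis k = ((R−Rᵀ)₃₂, (R−Rᵀ)₁₃, (R−Rᵀ)₂₁) / (2 sinθ) = (-0.698038, +0.216720, +0.682477)
rvec = θ·k = (-0.102815, +0.031921, +0.100523)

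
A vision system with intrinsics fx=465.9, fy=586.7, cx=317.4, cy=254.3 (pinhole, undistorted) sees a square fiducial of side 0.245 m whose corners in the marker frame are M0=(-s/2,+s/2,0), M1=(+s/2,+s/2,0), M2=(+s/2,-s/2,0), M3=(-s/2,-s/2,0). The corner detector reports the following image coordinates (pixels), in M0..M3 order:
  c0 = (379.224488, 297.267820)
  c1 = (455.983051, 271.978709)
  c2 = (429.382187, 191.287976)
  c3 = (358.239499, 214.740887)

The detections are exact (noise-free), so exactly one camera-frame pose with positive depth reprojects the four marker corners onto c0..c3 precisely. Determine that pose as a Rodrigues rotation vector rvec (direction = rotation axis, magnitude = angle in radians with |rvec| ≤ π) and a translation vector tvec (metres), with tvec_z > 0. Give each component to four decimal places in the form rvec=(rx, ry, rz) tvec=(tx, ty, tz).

Intrinsics K: fx=465.9, fy=586.7, cx=317.4, cy=254.3
Marker side s = 0.245 m; corners in marker frame (Z=0):
  M0 = (-0.1225, +0.1225, 0)
  M1 = (+0.1225, +0.1225, 0)
  M2 = (+0.1225, -0.1225, 0)
  M3 = (-0.1225, -0.1225, 0)
Detected image corners:
  c0 = (379.224488, 297.267820) px
  c1 = (455.983051, 271.978709) px
  c2 = (429.382187, 191.287976) px
  c3 = (358.239499, 214.740887) px
Planar DLT: solve 8×8 A·h = b for H (H[2,2]=1):
  H  [+301.13494 -28.55440 +405.25290]
  H  [-99.49327 +257.57493 +242.27155]
  H  [-0.00066 -0.30975 +1.00000]
B = K⁻¹H; ‖b₁‖=0.668592, ‖b₂‖=0.668592; λ = 2/(‖b₁‖+‖b₂‖) = 1.495680, sign → tz>0 ⇒ λ=+1.495680
r₁ = λ·B[:,0] = (+0.96741,-0.25321,-0.00099); r₂ = λ·B[:,1] = (+0.22395,+0.85745,-0.46329)
r₃ = r₁×r₂ = (+0.11816,+0.44797,+0.88621); SVD([r₁ r₂ r₃]) → R = UVᵀ:
  R  [+0.96741 +0.22395 +0.11816]
  R  [-0.25321 +0.85745 +0.44797]
  R  [-0.00099 -0.46329 +0.88621]
t = (+0.28203, -0.03066, +1.49568) m
tr R = 2.711065; θ = arccos((tr R − 1)/2) = 0.544218 rad = 31.181°
axis k = ((R−Rᵀ)₃₂, (R−Rᵀ)₁₃, (R−Rᵀ)₂₁) / (2 sinθ) = (-0.880012, +0.115068, -0.460802)
rvec = θ·k = (-0.478918, +0.062622, -0.250776)

rvec=(-0.4789, 0.0626, -0.2508) tvec=(0.2820, -0.0307, 1.4957)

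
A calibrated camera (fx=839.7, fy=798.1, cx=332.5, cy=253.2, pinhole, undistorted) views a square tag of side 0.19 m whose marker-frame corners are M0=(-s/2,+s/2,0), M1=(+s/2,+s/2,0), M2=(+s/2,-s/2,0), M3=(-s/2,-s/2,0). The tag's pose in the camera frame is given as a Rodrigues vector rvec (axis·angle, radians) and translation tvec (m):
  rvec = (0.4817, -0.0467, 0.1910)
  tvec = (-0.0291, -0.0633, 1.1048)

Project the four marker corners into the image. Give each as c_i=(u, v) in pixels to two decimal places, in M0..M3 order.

Intrinsics K: fx=839.7, fy=798.1, cx=332.5, cy=253.2
Marker side s = 0.19 m; corners in marker frame (Z=0):
  M0 = (-0.0950, +0.0950, 0)
  M1 = (+0.0950, +0.0950, 0)
  M2 = (+0.0950, -0.0950, 0)
  M3 = (-0.0950, -0.0950, 0)
rvec = (0.4817, -0.0467, 0.1910), |rvec| = θ = 0.52029 rad = 29.810°
Rodrigues: sinθ=0.49713, 1−cosθ=0.13232; R = I + sinθ·[k]× + (1−cosθ)·[k]×²:
    [+0.98110 -0.19349 +0.00035]
    [+0.17150 +0.86874 -0.46462]
    [+0.08960 +0.45590 +0.88551]
t = (-0.0291, -0.0633, 1.1048) m
M0: Pc = R·M0+t = (-0.14069, +0.00294, +1.13960); u = 839.7·(-0.14069)/1.13960 + 332.5 = 228.8367, v = 798.1·(+0.00294)/1.13960 + 253.2 = 255.2575
M1: Pc = R·M1+t = (+0.04572, +0.03552, +1.15662); u = 839.7·(+0.04572)/1.15662 + 332.5 = 365.6943, v = 798.1·(+0.03552)/1.15662 + 253.2 = 277.7121
M2: Pc = R·M2+t = (+0.08249, -0.12954, +1.07000); u = 839.7·(+0.08249)/1.07000 + 332.5 = 397.2327, v = 798.1·(-0.12954)/1.07000 + 253.2 = 156.5794
M3: Pc = R·M3+t = (-0.10392, -0.16212, +1.05298); u = 839.7·(-0.10392)/1.05298 + 332.5 = 249.6267, v = 798.1·(-0.16212)/1.05298 + 253.2 = 130.3193

c0=(228.84, 255.26) c1=(365.69, 277.71) c2=(397.23, 156.58) c3=(249.63, 130.32)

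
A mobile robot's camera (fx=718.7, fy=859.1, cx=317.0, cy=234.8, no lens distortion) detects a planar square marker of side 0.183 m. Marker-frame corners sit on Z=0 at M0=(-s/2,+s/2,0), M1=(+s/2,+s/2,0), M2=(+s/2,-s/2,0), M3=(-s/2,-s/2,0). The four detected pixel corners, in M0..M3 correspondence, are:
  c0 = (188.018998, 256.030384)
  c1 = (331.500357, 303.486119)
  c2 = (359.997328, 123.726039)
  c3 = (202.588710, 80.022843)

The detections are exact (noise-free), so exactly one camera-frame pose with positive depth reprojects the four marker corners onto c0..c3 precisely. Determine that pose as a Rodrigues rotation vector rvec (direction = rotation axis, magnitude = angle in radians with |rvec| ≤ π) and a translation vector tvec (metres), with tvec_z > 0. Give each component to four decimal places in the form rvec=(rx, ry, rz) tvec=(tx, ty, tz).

Intrinsics K: fx=718.7, fy=859.1, cx=317.0, cy=234.8
Marker side s = 0.183 m; corners in marker frame (Z=0):
  M0 = (-0.0915, +0.0915, 0)
  M1 = (+0.0915, +0.0915, 0)
  M2 = (+0.0915, -0.0915, 0)
  M3 = (-0.0915, -0.0915, 0)
Detected image corners:
  c0 = (188.018998, 256.030384) px
  c1 = (331.500357, 303.486119) px
  c2 = (359.997328, 123.726039) px
  c3 = (202.588710, 80.022843) px
Planar DLT: solve 8×8 A·h = b for H (H[2,2]=1):
  H  [+756.55337 +10.85745 +268.43536]
  H  [+204.43418 +1061.89698 +194.16542]
  H  [-0.23623 +0.47206 +1.00000]
B = K⁻¹H; ‖b₁‖=1.218878, ‖b₂‖=1.218878; λ = 2/(‖b₁‖+‖b₂‖) = 0.820427, sign → tz>0 ⇒ λ=+0.820427
r₁ = λ·B[:,0] = (+0.94912,+0.24820,-0.19381); r₂ = λ·B[:,1] = (-0.15843,+0.90825,+0.38729)
r₃ = r₁×r₂ = (+0.27215,-0.33688,+0.90136); SVD([r₁ r₂ r₃]) → R = UVᵀ:
  R  [+0.94912 -0.15843 +0.27215]
  R  [+0.24820 +0.90825 -0.33688]
  R  [-0.19381 +0.38729 +0.90136]
t = (-0.05544, -0.03881, +0.82043) m
tr R = 2.758726; θ = arccos((tr R − 1)/2) = 0.496274 rad = 28.434°
axis k = ((R−Rᵀ)₃₂, (R−Rᵀ)₁₃, (R−Rᵀ)₂₁) / (2 sinθ) = (+0.760434, +0.489300, +0.426995)
rvec = θ·k = (+0.377383, +0.242827, +0.211907)

rvec=(0.3774, 0.2428, 0.2119) tvec=(-0.0554, -0.0388, 0.8204)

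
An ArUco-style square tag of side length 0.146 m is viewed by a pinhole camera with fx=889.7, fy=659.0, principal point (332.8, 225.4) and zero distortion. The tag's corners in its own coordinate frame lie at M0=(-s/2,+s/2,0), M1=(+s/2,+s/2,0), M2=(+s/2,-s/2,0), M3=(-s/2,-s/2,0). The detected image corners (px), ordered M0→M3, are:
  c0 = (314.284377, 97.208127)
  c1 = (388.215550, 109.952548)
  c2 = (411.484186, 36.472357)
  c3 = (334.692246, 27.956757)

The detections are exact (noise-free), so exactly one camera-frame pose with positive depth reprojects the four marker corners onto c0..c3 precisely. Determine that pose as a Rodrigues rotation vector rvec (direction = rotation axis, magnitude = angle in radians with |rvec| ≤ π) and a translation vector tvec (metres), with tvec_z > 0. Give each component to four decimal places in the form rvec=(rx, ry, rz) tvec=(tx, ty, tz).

rvec=(0.1081, 0.6429, 0.2766) tvec=(0.0427, -0.3227, 1.3519)

Intrinsics K: fx=889.7, fy=659.0, cx=332.8, cy=225.4
Marker side s = 0.146 m; corners in marker frame (Z=0):
  M0 = (-0.0730, +0.0730, 0)
  M1 = (+0.0730, +0.0730, 0)
  M2 = (+0.0730, -0.0730, 0)
  M3 = (-0.0730, -0.0730, 0)
Detected image corners:
  c0 = (314.284377, 97.208127) px
  c1 = (388.215550, 109.952548) px
  c2 = (411.484186, 36.472357) px
  c3 = (334.692246, 27.956757) px
Planar DLT: solve 8×8 A·h = b for H (H[2,2]=1):
  H  [+361.72375 -99.83547 +360.88796]
  H  [+44.01523 +497.62428 +68.08765]
  H  [-0.42619 +0.13650 +1.00000]
B = K⁻¹H; ‖b₁‖=0.739707, ‖b₂‖=0.739707; λ = 2/(‖b₁‖+‖b₂‖) = 1.351886, sign → tz>0 ⇒ λ=+1.351886
r₁ = λ·B[:,0] = (+0.76515,+0.28736,-0.57616); r₂ = λ·B[:,1] = (-0.22073,+0.95772,+0.18454)
r₃ = r₁×r₂ = (+0.60483,-0.01402,+0.79623); SVD([r₁ r₂ r₃]) → R = UVᵀ:
  R  [+0.76515 -0.22073 +0.60483]
  R  [+0.28736 +0.95772 -0.01402]
  R  [-0.57616 +0.18454 +0.79623]
t = (+0.04268, -0.32271, +1.35189) m
tr R = 2.519103; θ = arccos((tr R − 1)/2) = 0.708173 rad = 40.575°
axis k = ((R−Rᵀ)₃₂, (R−Rᵀ)₁₃, (R−Rᵀ)₂₁) / (2 sinθ) = (+0.152632, +0.907833, +0.390567)
rvec = θ·k = (+0.108090, +0.642903, +0.276589)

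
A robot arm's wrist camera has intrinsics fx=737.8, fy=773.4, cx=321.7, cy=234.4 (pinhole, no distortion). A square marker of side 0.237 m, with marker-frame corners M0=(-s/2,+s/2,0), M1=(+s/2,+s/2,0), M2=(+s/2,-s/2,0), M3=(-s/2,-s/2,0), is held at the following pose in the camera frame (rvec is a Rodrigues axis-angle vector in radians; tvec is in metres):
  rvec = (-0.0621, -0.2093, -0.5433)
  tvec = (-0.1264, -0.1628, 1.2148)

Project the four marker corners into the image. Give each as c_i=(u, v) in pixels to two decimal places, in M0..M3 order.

c0=(220.02, 233.42) c1=(341.99, 158.58) c2=(268.81, 32.35) c3=(143.80, 101.76)

Intrinsics K: fx=737.8, fy=773.4, cx=321.7, cy=234.4
Marker side s = 0.237 m; corners in marker frame (Z=0):
  M0 = (-0.1185, +0.1185, 0)
  M1 = (+0.1185, +0.1185, 0)
  M2 = (+0.1185, -0.1185, 0)
  M3 = (-0.1185, -0.1185, 0)
rvec = (-0.0621, -0.2093, -0.5433), |rvec| = θ = 0.58552 rad = 33.548°
Rodrigues: sinθ=0.55264, 1−cosθ=0.16658; R = I + sinθ·[k]× + (1−cosθ)·[k]×²:
    [+0.83530 +0.51910 -0.18115]
    [-0.50647 +0.85471 +0.11386]
    [+0.21394 -0.00336 +0.97684]
t = (-0.1264, -0.1628, 1.2148) m
M0: Pc = R·M0+t = (-0.16387, -0.00150, +1.18905); u = 737.8·(-0.16387)/1.18905 + 321.7 = 220.0198, v = 773.4·(-0.00150)/1.18905 + 234.4 = 233.4239
M1: Pc = R·M1+t = (+0.03410, -0.12153, +1.23975); u = 737.8·(+0.03410)/1.23975 + 321.7 = 341.9911, v = 773.4·(-0.12153)/1.23975 + 234.4 = 158.5832
M2: Pc = R·M2+t = (-0.08893, -0.32410, +1.24055); u = 737.8·(-0.08893)/1.24055 + 321.7 = 268.8098, v = 773.4·(-0.32410)/1.24055 + 234.4 = 32.3457
M3: Pc = R·M3+t = (-0.28690, -0.20407, +1.18985); u = 737.8·(-0.28690)/1.18985 + 321.7 = 143.8016, v = 773.4·(-0.20407)/1.18985 + 234.4 = 101.7570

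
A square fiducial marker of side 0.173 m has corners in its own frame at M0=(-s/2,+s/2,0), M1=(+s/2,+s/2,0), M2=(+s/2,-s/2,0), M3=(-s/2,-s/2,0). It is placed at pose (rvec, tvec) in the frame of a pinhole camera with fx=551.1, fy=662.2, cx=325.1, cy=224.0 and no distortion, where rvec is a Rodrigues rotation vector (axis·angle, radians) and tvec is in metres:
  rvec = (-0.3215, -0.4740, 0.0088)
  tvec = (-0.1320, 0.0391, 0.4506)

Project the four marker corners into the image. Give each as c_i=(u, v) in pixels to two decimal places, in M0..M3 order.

c0=(34.35, 420.06) c1=(266.43, 407.70) c2=(260.29, 177.89) c3=(55.17, 148.21)

Intrinsics K: fx=551.1, fy=662.2, cx=325.1, cy=224.0
Marker side s = 0.173 m; corners in marker frame (Z=0):
  M0 = (-0.0865, +0.0865, 0)
  M1 = (+0.0865, +0.0865, 0)
  M2 = (+0.0865, -0.0865, 0)
  M3 = (-0.0865, -0.0865, 0)
rvec = (-0.3215, -0.4740, 0.0088), |rvec| = θ = 0.57281 rad = 32.820°
Rodrigues: sinθ=0.54200, 1−cosθ=0.15962; R = I + sinθ·[k]× + (1−cosθ)·[k]×²:
    [+0.89066 +0.06581 -0.44988]
    [+0.08246 +0.94968 +0.30218]
    [+0.44712 -0.30623 +0.84042]
t = (-0.1320, 0.0391, 0.4506) m
M0: Pc = R·M0+t = (-0.20335, +0.11411, +0.38543); u = 551.1·(-0.20335)/0.38543 + 325.1 = 34.3473, v = 662.2·(+0.11411)/0.38543 + 224.0 = 420.0554
M1: Pc = R·M1+t = (-0.04927, +0.12838, +0.46279); u = 551.1·(-0.04927)/0.46279 + 325.1 = 266.4335, v = 662.2·(+0.12838)/0.46279 + 224.0 = 407.6986
M2: Pc = R·M2+t = (-0.06065, -0.03591, +0.51577); u = 551.1·(-0.06065)/0.51577 + 325.1 = 260.2948, v = 662.2·(-0.03591)/0.51577 + 224.0 = 177.8890
M3: Pc = R·M3+t = (-0.21473, -0.05018, +0.43841); u = 551.1·(-0.21473)/0.43841 + 325.1 = 55.1712, v = 662.2·(-0.05018)/0.43841 + 224.0 = 148.2055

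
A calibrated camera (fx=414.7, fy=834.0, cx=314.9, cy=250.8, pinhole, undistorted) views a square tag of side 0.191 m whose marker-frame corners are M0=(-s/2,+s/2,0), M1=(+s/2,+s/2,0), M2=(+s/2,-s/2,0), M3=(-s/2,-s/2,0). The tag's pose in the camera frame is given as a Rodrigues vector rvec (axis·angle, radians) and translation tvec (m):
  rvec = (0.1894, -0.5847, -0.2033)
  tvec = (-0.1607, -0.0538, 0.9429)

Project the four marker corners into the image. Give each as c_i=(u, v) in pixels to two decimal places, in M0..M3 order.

c0=(212.67, 306.70) c1=(286.36, 263.08) c2=(273.96, 105.67) c3=(195.06, 133.37)

Intrinsics K: fx=414.7, fy=834.0, cx=314.9, cy=250.8
Marker side s = 0.191 m; corners in marker frame (Z=0):
  M0 = (-0.0955, +0.0955, 0)
  M1 = (+0.0955, +0.0955, 0)
  M2 = (+0.0955, -0.0955, 0)
  M3 = (-0.0955, -0.0955, 0)
rvec = (0.1894, -0.5847, -0.2033), |rvec| = θ = 0.64736 rad = 37.091°
Rodrigues: sinθ=0.60308, 1−cosθ=0.20232; R = I + sinθ·[k]× + (1−cosθ)·[k]×²:
    [+0.81500 +0.13593 -0.56330]
    [-0.24286 +0.96273 -0.11906]
    [+0.52612 +0.23383 +0.81763]
t = (-0.1607, -0.0538, 0.9429) m
M0: Pc = R·M0+t = (-0.22555, +0.06133, +0.91499); u = 414.7·(-0.22555)/0.91499 + 314.9 = 212.6735, v = 834.0·(+0.06133)/0.91499 + 250.8 = 306.7048
M1: Pc = R·M1+t = (-0.06989, +0.01495, +1.01548); u = 414.7·(-0.06989)/1.01548 + 314.9 = 286.3597, v = 834.0·(+0.01495)/1.01548 + 250.8 = 263.0762
M2: Pc = R·M2+t = (-0.09585, -0.16893, +0.97081); u = 414.7·(-0.09585)/0.97081 + 314.9 = 273.9563, v = 834.0·(-0.16893)/0.97081 + 250.8 = 105.6737
M3: Pc = R·M3+t = (-0.25151, -0.12255, +0.87032); u = 414.7·(-0.25151)/0.87032 + 314.9 = 195.0566, v = 834.0·(-0.12255)/0.87032 + 250.8 = 133.3673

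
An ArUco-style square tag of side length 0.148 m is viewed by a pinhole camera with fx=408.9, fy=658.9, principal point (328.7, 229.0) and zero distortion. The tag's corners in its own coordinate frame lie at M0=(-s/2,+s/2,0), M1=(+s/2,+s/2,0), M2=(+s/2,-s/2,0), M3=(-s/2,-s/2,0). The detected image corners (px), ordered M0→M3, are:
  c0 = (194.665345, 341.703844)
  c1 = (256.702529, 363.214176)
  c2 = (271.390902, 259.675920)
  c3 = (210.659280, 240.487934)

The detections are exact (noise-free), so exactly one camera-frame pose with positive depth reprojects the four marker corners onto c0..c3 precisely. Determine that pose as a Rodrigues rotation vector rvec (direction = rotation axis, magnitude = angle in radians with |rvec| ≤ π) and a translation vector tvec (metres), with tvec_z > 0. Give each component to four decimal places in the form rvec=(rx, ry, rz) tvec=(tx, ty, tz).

rvec=(-0.1740, 0.0958, 0.1940) tvec=(-0.2190, 0.1018, 0.9375)

Intrinsics K: fx=408.9, fy=658.9, cx=328.7, cy=229.0
Marker side s = 0.148 m; corners in marker frame (Z=0):
  M0 = (-0.0740, +0.0740, 0)
  M1 = (+0.0740, +0.0740, 0)
  M2 = (+0.0740, -0.0740, 0)
  M3 = (-0.0740, -0.0740, 0)
Detected image corners:
  c0 = (194.665345, 341.703844) px
  c1 = (256.702529, 363.214176) px
  c2 = (271.390902, 259.675920) px
  c3 = (210.659280, 240.487934) px
Planar DLT: solve 8×8 A·h = b for H (H[2,2]=1):
  H  [+386.97898 -144.15863 +233.18310]
  H  [+101.60092 +639.42812 +300.52419]
  H  [-0.11881 -0.17340 +1.00000]
B = K⁻¹H; ‖b₁‖=1.066712, ‖b₂‖=1.066712; λ = 2/(‖b₁‖+‖b₂‖) = 0.937460, sign → tz>0 ⇒ λ=+0.937460
r₁ = λ·B[:,0] = (+0.97673,+0.18326,-0.11138); r₂ = λ·B[:,1] = (-0.19983,+0.96625,-0.16255)
r₃ = r₁×r₂ = (+0.07783,+0.18103,+0.98039); SVD([r₁ r₂ r₃]) → R = UVᵀ:
  R  [+0.97673 -0.19983 +0.07783]
  R  [+0.18326 +0.96625 +0.18103]
  R  [-0.11138 -0.16255 +0.98039]
t = (-0.21899, +0.10176, +0.93746) m
tr R = 2.923380; θ = arccos((tr R − 1)/2) = 0.277694 rad = 15.911°
axis k = ((R−Rᵀ)₃₂, (R−Rᵀ)₁₃, (R−Rᵀ)₂₁) / (2 sinθ) = (-0.626659, +0.345085, +0.698723)
rvec = θ·k = (-0.174020, +0.095828, +0.194032)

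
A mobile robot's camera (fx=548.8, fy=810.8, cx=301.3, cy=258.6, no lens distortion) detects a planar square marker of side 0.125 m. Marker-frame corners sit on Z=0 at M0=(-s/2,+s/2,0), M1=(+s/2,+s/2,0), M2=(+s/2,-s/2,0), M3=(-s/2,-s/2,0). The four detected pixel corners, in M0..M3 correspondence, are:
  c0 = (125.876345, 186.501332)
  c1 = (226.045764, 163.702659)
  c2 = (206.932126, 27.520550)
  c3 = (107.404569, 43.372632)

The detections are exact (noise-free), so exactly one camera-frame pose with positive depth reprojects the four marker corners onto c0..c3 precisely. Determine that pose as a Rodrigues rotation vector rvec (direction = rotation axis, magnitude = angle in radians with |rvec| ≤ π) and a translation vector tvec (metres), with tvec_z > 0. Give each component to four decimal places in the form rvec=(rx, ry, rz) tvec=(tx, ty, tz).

rvec=(-0.1136, -0.2587, -0.2010) tvec=(-0.1693, -0.1321, 0.6952)

Intrinsics K: fx=548.8, fy=810.8, cx=301.3, cy=258.6
Marker side s = 0.125 m; corners in marker frame (Z=0):
  M0 = (-0.0625, +0.0625, 0)
  M1 = (+0.0625, +0.0625, 0)
  M2 = (+0.0625, -0.0625, 0)
  M3 = (-0.0625, -0.0625, 0)
Detected image corners:
  c0 = (125.876345, 186.501332) px
  c1 = (226.045764, 163.702659) px
  c2 = (206.932126, 27.520550) px
  c3 = (107.404569, 43.372632) px
Planar DLT: solve 8×8 A·h = b for H (H[2,2]=1):
  H  [+862.21114 +129.89613 +167.68088]
  H  [-114.29119 +1103.62090 +104.50696]
  H  [+0.38089 -0.12312 +1.00000]
B = K⁻¹H; ‖b₁‖=1.438372, ‖b₂‖=1.438372; λ = 2/(‖b₁‖+‖b₂‖) = 0.695230, sign → tz>0 ⇒ λ=+0.695230
r₁ = λ·B[:,0] = (+0.94688,-0.18246,+0.26481); r₂ = λ·B[:,1] = (+0.21155,+0.97361,-0.08559)
r₃ = r₁×r₂ = (-0.24220,+0.13707,+0.96050); SVD([r₁ r₂ r₃]) → R = UVᵀ:
  R  [+0.94688 +0.21155 -0.24220]
  R  [-0.18246 +0.97361 +0.13707]
  R  [+0.26481 -0.08559 +0.96050]
t = (-0.16927, -0.13213, +0.69523) m
tr R = 2.880990; θ = arccos((tr R − 1)/2) = 0.346712 rad = 19.865°
axis k = ((R−Rᵀ)₃₂, (R−Rᵀ)₁₃, (R−Rᵀ)₂₁) / (2 sinθ) = (-0.327626, -0.746024, -0.579749)
rvec = θ·k = (-0.113592, -0.258656, -0.201006)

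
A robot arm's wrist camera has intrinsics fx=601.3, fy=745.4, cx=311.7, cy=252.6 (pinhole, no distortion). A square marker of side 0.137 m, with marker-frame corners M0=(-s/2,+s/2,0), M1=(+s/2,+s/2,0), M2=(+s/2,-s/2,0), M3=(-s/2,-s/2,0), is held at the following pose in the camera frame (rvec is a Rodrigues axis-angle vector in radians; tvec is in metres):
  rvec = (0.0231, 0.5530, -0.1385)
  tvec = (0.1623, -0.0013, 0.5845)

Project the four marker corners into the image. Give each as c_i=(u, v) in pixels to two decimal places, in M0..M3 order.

Intrinsics K: fx=601.3, fy=745.4, cx=311.7, cy=252.6
Marker side s = 0.137 m; corners in marker frame (Z=0):
  M0 = (-0.0685, +0.0685, 0)
  M1 = (+0.0685, +0.0685, 0)
  M2 = (+0.0685, -0.0685, 0)
  M3 = (-0.0685, -0.0685, 0)
rvec = (0.0231, 0.5530, -0.1385), |rvec| = θ = 0.57055 rad = 32.690°
Rodrigues: sinθ=0.54009, 1−cosθ=0.15839; R = I + sinθ·[k]× + (1−cosθ)·[k]×²:
    [+0.84186 +0.13732 +0.52193]
    [-0.12489 +0.99041 -0.05913]
    [-0.52504 -0.01540 +0.85094]
t = (0.1623, -0.0013, 0.5845) m
M0: Pc = R·M0+t = (+0.11404, +0.07510, +0.61941); u = 601.3·(+0.11404)/0.61941 + 311.7 = 422.4046, v = 745.4·(+0.07510)/0.61941 + 252.6 = 342.9730
M1: Pc = R·M1+t = (+0.22937, +0.05799, +0.54748); u = 601.3·(+0.22937)/0.54748 + 311.7 = 563.6230, v = 745.4·(+0.05799)/0.54748 + 252.6 = 331.5510
M2: Pc = R·M2+t = (+0.21056, -0.07770, +0.54959); u = 601.3·(+0.21056)/0.54959 + 311.7 = 542.0726, v = 745.4·(-0.07770)/0.54959 + 252.6 = 147.2195
M3: Pc = R·M3+t = (+0.09523, -0.06059, +0.62152); u = 601.3·(+0.09523)/0.62152 + 311.7 = 403.8276, v = 745.4·(-0.06059)/0.62152 + 252.6 = 179.9360

c0=(422.40, 342.97) c1=(563.62, 331.55) c2=(542.07, 147.22) c3=(403.83, 179.94)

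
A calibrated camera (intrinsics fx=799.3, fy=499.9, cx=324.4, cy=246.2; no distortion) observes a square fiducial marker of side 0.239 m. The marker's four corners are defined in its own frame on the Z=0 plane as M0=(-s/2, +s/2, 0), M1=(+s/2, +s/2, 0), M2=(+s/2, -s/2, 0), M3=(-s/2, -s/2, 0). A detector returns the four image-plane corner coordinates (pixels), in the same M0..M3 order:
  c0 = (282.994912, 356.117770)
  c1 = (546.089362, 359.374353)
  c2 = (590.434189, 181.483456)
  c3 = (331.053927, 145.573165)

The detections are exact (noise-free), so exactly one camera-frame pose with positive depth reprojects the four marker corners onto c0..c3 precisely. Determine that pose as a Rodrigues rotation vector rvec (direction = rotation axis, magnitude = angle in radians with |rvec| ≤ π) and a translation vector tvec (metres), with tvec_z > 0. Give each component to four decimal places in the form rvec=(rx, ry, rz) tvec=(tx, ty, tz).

rvec=(0.0698, -0.4375, 0.1316) tvec=(0.0949, 0.0196, 0.6121)

Intrinsics K: fx=799.3, fy=499.9, cx=324.4, cy=246.2
Marker side s = 0.239 m; corners in marker frame (Z=0):
  M0 = (-0.1195, +0.1195, 0)
  M1 = (+0.1195, +0.1195, 0)
  M2 = (+0.1195, -0.1195, 0)
  M3 = (-0.1195, -0.1195, 0)
Detected image corners:
  c0 = (282.994912, 356.117770) px
  c1 = (546.089362, 359.374353) px
  c2 = (590.434189, 181.483456) px
  c3 = (331.053927, 145.573165) px
Planar DLT: solve 8×8 A·h = b for H (H[2,2]=1):
  H  [+1398.15652 -164.74960 +448.34703]
  H  [+263.09241 +823.56204 +262.19303]
  H  [+0.69704 +0.06379 +1.00000]
B = K⁻¹H; ‖b₁‖=1.633852, ‖b₂‖=1.633852; λ = 2/(‖b₁‖+‖b₂‖) = 0.612050, sign → tz>0 ⇒ λ=+0.612050
r₁ = λ·B[:,0] = (+0.89747,+0.11201,+0.42662); r₂ = λ·B[:,1] = (-0.14200,+0.98910,+0.03904)
r₃ = r₁×r₂ = (-0.41760,-0.09562,+0.90359); SVD([r₁ r₂ r₃]) → R = UVᵀ:
  R  [+0.89747 -0.14200 -0.41760]
  R  [+0.11201 +0.98910 -0.09562]
  R  [+0.42662 +0.03904 +0.90359]
t = (+0.09491, +0.01958, +0.61205) m
tr R = 2.790151; θ = arccos((tr R − 1)/2) = 0.462196 rad = 26.482°
axis k = ((R−Rᵀ)₃₂, (R−Rᵀ)₁₃, (R−Rᵀ)₂₁) / (2 sinθ) = (+0.150994, -0.946616, +0.284813)
rvec = θ·k = (+0.069789, -0.437522, +0.131639)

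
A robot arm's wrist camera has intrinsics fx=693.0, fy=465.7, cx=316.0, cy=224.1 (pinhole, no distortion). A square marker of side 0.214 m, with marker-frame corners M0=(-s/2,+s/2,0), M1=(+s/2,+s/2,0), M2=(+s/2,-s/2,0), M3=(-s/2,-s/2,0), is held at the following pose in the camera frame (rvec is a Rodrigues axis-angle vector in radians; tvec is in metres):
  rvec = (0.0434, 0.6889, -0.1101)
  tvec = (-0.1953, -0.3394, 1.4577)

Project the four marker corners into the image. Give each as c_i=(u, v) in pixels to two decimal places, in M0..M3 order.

Intrinsics K: fx=693.0, fy=465.7, cx=316.0, cy=224.1
Marker side s = 0.214 m; corners in marker frame (Z=0):
  M0 = (-0.1070, +0.1070, 0)
  M1 = (+0.1070, +0.1070, 0)
  M2 = (+0.1070, -0.1070, 0)
  M3 = (-0.1070, -0.1070, 0)
rvec = (0.0434, 0.6889, -0.1101), |rvec| = θ = 0.69899 rad = 40.049°
Rodrigues: sinθ=0.64345, 1−cosθ=0.23451; R = I + sinθ·[k]× + (1−cosθ)·[k]×²:
    [+0.76640 +0.11570 +0.63186]
    [-0.08700 +0.99328 -0.07636]
    [-0.63645 +0.00355 +0.77131]
t = (-0.1953, -0.3394, 1.4577) m
M0: Pc = R·M0+t = (-0.26492, -0.22381, +1.52618); u = 693.0·(-0.26492)/1.52618 + 316.0 = 195.7045, v = 465.7·(-0.22381)/1.52618 + 224.1 = 155.8063
M1: Pc = R·M1+t = (-0.10092, -0.24243, +1.38998); u = 693.0·(-0.10092)/1.38998 + 316.0 = 265.6866, v = 465.7·(-0.24243)/1.38998 + 224.1 = 142.8766
M2: Pc = R·M2+t = (-0.12568, -0.45499, +1.38922); u = 693.0·(-0.12568)/1.38922 + 316.0 = 253.3078, v = 465.7·(-0.45499)/1.38922 + 224.1 = 71.5765
M3: Pc = R·M3+t = (-0.28968, -0.43637, +1.52542); u = 693.0·(-0.28968)/1.52542 + 316.0 = 184.3961, v = 465.7·(-0.43637)/1.52542 + 224.1 = 90.8789

c0=(195.70, 155.81) c1=(265.69, 142.88) c2=(253.31, 71.58) c3=(184.40, 90.88)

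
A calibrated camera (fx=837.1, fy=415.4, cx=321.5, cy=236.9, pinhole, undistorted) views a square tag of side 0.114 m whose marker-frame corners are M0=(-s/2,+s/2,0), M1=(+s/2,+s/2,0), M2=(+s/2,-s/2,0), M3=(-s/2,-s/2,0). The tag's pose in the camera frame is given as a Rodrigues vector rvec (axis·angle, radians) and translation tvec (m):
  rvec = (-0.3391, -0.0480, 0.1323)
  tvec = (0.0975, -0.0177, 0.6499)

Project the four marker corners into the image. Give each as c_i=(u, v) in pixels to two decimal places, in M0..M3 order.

Intrinsics K: fx=837.1, fy=415.4, cx=321.5, cy=236.9
Marker side s = 0.114 m; corners in marker frame (Z=0):
  M0 = (-0.0570, +0.0570, 0)
  M1 = (+0.0570, +0.0570, 0)
  M2 = (+0.0570, -0.0570, 0)
  M3 = (-0.0570, -0.0570, 0)
rvec = (-0.3391, -0.0480, 0.1323), |rvec| = θ = 0.36715 rad = 21.036°
Rodrigues: sinθ=0.35895, 1−cosθ=0.06664; R = I + sinθ·[k]× + (1−cosθ)·[k]×²:
    [+0.99021 -0.12130 -0.06911]
    [+0.13740 +0.93449 +0.32839]
    [+0.02475 -0.33467 +0.94201]
t = (0.0975, -0.0177, 0.6499) m
M0: Pc = R·M0+t = (+0.03414, +0.02773, +0.62941); u = 837.1·(+0.03414)/0.62941 + 321.5 = 366.9106, v = 415.4·(+0.02773)/0.62941 + 236.9 = 255.2043
M1: Pc = R·M1+t = (+0.14703, +0.04340, +0.63223); u = 837.1·(+0.14703)/0.63223 + 321.5 = 516.1697, v = 415.4·(+0.04340)/0.63223 + 236.9 = 265.4138
M2: Pc = R·M2+t = (+0.16086, -0.06313, +0.67039); u = 837.1·(+0.16086)/0.67039 + 321.5 = 522.3579, v = 415.4·(-0.06313)/0.67039 + 236.9 = 197.7791
M3: Pc = R·M3+t = (+0.04797, -0.07880, +0.66757); u = 837.1·(+0.04797)/0.66757 + 321.5 = 381.6553, v = 415.4·(-0.07880)/0.66757 + 236.9 = 187.8673

c0=(366.91, 255.20) c1=(516.17, 265.41) c2=(522.36, 197.78) c3=(381.66, 187.87)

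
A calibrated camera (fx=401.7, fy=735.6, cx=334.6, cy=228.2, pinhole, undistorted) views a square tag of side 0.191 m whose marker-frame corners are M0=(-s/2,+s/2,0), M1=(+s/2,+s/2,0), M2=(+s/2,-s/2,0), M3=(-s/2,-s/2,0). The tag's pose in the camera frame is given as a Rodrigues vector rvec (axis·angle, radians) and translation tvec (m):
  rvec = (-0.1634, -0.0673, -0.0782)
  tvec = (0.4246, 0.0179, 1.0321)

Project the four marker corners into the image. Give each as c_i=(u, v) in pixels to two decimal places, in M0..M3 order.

Intrinsics K: fx=401.7, fy=735.6, cx=334.6, cy=228.2
Marker side s = 0.191 m; corners in marker frame (Z=0):
  M0 = (-0.0955, +0.0955, 0)
  M1 = (+0.0955, +0.0955, 0)
  M2 = (+0.0955, -0.0955, 0)
  M3 = (-0.0955, -0.0955, 0)
rvec = (-0.1634, -0.0673, -0.0782), |rvec| = θ = 0.19325 rad = 11.072°
Rodrigues: sinθ=0.19205, 1−cosθ=0.01861; R = I + sinθ·[k]× + (1−cosθ)·[k]×²:
    [+0.99469 +0.08320 -0.06051]
    [-0.07223 +0.98364 +0.16501]
    [+0.07325 -0.15976 +0.98443]
t = (0.4246, 0.0179, 1.0321) m
M0: Pc = R·M0+t = (+0.33755, +0.11874, +1.00985); u = 401.7·(+0.33755)/1.00985 + 334.6 = 468.8724, v = 735.6·(+0.11874)/1.00985 + 228.2 = 314.6907
M1: Pc = R·M1+t = (+0.52754, +0.10494, +1.02384); u = 401.7·(+0.52754)/1.02384 + 334.6 = 541.5782, v = 735.6·(+0.10494)/1.02384 + 228.2 = 303.5963
M2: Pc = R·M2+t = (+0.51165, -0.08294, +1.05435); u = 401.7·(+0.51165)/1.05435 + 334.6 = 529.5339, v = 735.6·(-0.08294)/1.05435 + 228.2 = 170.3371
M3: Pc = R·M3+t = (+0.32166, -0.06914, +1.04036); u = 401.7·(+0.32166)/1.04036 + 334.6 = 458.7986, v = 735.6·(-0.06914)/1.04036 + 228.2 = 179.3139

c0=(468.87, 314.69) c1=(541.58, 303.60) c2=(529.53, 170.34) c3=(458.80, 179.31)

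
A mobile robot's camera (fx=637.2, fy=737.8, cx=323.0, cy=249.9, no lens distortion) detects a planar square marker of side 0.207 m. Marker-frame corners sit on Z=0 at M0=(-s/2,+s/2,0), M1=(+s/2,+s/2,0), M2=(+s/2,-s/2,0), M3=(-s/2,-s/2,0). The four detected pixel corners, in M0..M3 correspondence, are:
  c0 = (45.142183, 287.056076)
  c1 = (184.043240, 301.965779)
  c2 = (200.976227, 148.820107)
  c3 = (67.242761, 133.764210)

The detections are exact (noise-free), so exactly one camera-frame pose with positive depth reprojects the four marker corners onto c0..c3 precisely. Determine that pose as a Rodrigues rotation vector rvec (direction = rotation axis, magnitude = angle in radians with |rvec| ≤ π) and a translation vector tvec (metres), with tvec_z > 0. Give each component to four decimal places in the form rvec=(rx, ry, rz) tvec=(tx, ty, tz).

rvec=(-0.1743, -0.0297, 0.0923) tvec=(-0.3019, -0.0439, 0.9699)

Intrinsics K: fx=637.2, fy=737.8, cx=323.0, cy=249.9
Marker side s = 0.207 m; corners in marker frame (Z=0):
  M0 = (-0.1035, +0.1035, 0)
  M1 = (+0.1035, +0.1035, 0)
  M2 = (+0.1035, -0.1035, 0)
  M3 = (-0.1035, -0.1035, 0)
Detected image corners:
  c0 = (45.142183, 287.056076) px
  c1 = (184.043240, 301.965779) px
  c2 = (200.976227, 148.820107) px
  c3 = (67.242761, 133.764210) px
Planar DLT: solve 8×8 A·h = b for H (H[2,2]=1):
  H  [+661.06642 -116.63274 +124.68951]
  H  [+77.22610 +700.97427 +216.49189]
  H  [+0.02221 -0.17995 +1.00000]
B = K⁻¹H; ‖b₁‖=1.031026, ‖b₂‖=1.031026; λ = 2/(‖b₁‖+‖b₂‖) = 0.969908, sign → tz>0 ⇒ λ=+0.969908
r₁ = λ·B[:,0] = (+0.99532,+0.09423,+0.02154); r₂ = λ·B[:,1] = (-0.08906,+0.98061,-0.17454)
r₃ = r₁×r₂ = (-0.03757,+0.17180,+0.98441); SVD([r₁ r₂ r₃]) → R = UVᵀ:
  R  [+0.99532 -0.08906 -0.03757]
  R  [+0.09423 +0.98061 +0.17180]
  R  [+0.02154 -0.17454 +0.98441]
t = (-0.30186, -0.04392, +0.96991) m
tr R = 2.960347; θ = arccos((tr R − 1)/2) = 0.199460 rad = 11.428°
axis k = ((R−Rᵀ)₃₂, (R−Rᵀ)₁₃, (R−Rᵀ)₂₁) / (2 sinθ) = (-0.873980, -0.149150, +0.462507)
rvec = θ·k = (-0.174324, -0.029749, +0.092252)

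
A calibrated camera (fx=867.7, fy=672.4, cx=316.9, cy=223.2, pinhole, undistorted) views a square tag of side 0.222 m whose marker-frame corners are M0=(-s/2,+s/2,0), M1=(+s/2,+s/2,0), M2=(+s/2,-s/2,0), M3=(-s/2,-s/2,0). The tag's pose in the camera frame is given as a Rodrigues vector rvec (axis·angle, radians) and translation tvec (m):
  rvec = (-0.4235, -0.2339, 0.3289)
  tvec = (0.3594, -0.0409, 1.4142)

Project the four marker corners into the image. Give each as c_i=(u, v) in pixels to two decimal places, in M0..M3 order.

Intrinsics K: fx=867.7, fy=672.4, cx=316.9, cy=223.2
Marker side s = 0.222 m; corners in marker frame (Z=0):
  M0 = (-0.1110, +0.1110, 0)
  M1 = (+0.1110, +0.1110, 0)
  M2 = (+0.1110, -0.1110, 0)
  M3 = (-0.1110, -0.1110, 0)
rvec = (-0.4235, -0.2339, 0.3289), |rvec| = θ = 0.58501 rad = 33.519°
Rodrigues: sinθ=0.55221, 1−cosθ=0.16629; R = I + sinθ·[k]× + (1−cosθ)·[k]×²:
    [+0.92085 -0.26233 -0.28847]
    [+0.35859 +0.86029 +0.36237]
    [+0.15310 -0.43713 +0.88627]
t = (0.3594, -0.0409, 1.4142) m
M0: Pc = R·M0+t = (+0.22807, +0.01479, +1.34868); u = 867.7·(+0.22807)/1.34868 + 316.9 = 463.6310, v = 672.4·(+0.01479)/1.34868 + 223.2 = 230.5731
M1: Pc = R·M1+t = (+0.43250, +0.09440, +1.38267); u = 867.7·(+0.43250)/1.38267 + 316.9 = 588.3144, v = 672.4·(+0.09440)/1.38267 + 223.2 = 269.1050
M2: Pc = R·M2+t = (+0.49073, -0.09659, +1.47972); u = 867.7·(+0.49073)/1.47972 + 316.9 = 604.6640, v = 672.4·(-0.09659)/1.47972 + 223.2 = 179.3090
M3: Pc = R·M3+t = (+0.28630, -0.17620, +1.44573); u = 867.7·(+0.28630)/1.44573 + 316.9 = 488.7342, v = 672.4·(-0.17620)/1.44573 + 223.2 = 141.2523

c0=(463.63, 230.57) c1=(588.31, 269.11) c2=(604.66, 179.31) c3=(488.73, 141.25)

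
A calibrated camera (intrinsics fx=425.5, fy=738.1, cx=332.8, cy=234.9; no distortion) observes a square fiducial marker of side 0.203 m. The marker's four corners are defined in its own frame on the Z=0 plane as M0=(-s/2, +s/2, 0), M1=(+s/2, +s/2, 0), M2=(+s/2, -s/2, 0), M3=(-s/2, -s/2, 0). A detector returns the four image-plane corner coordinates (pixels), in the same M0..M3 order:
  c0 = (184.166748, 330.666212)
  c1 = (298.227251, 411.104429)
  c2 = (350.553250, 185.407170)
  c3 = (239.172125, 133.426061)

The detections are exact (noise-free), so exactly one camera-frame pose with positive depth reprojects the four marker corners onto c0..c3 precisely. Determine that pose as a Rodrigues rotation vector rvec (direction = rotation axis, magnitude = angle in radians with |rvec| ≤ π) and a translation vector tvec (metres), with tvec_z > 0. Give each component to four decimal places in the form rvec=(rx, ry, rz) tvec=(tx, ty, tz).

rvec=(-0.3108, 0.3177, 0.3338) tvec=(-0.1015, 0.0213, 0.6462)

Intrinsics K: fx=425.5, fy=738.1, cx=332.8, cy=234.9
Marker side s = 0.203 m; corners in marker frame (Z=0):
  M0 = (-0.1015, +0.1015, 0)
  M1 = (+0.1015, +0.1015, 0)
  M2 = (+0.1015, -0.1015, 0)
  M3 = (-0.1015, -0.1015, 0)
Detected image corners:
  c0 = (184.166748, 330.666212) px
  c1 = (298.227251, 411.104429) px
  c2 = (350.553250, 185.407170) px
  c3 = (239.172125, 133.426061) px
Planar DLT: solve 8×8 A·h = b for H (H[2,2]=1):
  H  [+408.94631 -365.65876 +265.93771]
  H  [+178.96958 +937.99386 +259.27838]
  H  [-0.54500 -0.37657 +1.00000]
B = K⁻¹H; ‖b₁‖=1.547510, ‖b₂‖=1.547510; λ = 2/(‖b₁‖+‖b₂‖) = 0.646199, sign → tz>0 ⇒ λ=+0.646199
r₁ = λ·B[:,0] = (+0.89651,+0.26877,-0.35218); r₂ = λ·B[:,1] = (-0.36500,+0.89865,-0.24334)
r₃ = r₁×r₂ = (+0.25108,+0.34670,+0.90375); SVD([r₁ r₂ r₃]) → R = UVᵀ:
  R  [+0.89651 -0.36500 +0.25108]
  R  [+0.26877 +0.89865 +0.34670]
  R  [-0.35218 -0.24334 +0.90375]
t = (-0.10154, +0.02134, +0.64620) m
tr R = 2.698905; θ = arccos((tr R − 1)/2) = 0.555850 rad = 31.848°
axis k = ((R−Rᵀ)₃₂, (R−Rᵀ)₁₃, (R−Rᵀ)₂₁) / (2 sinθ) = (-0.559099, +0.571634, +0.600536)
rvec = θ·k = (-0.310775, +0.317742, +0.333808)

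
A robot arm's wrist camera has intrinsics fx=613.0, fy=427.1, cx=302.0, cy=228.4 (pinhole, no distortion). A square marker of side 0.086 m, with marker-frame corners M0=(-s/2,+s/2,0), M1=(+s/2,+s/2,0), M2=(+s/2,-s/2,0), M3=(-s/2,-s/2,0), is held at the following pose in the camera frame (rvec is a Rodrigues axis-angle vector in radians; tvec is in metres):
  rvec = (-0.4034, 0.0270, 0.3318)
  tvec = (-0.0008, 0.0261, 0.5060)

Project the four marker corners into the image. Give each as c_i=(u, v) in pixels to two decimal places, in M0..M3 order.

Intrinsics K: fx=613.0, fy=427.1, cx=302.0, cy=228.4
Marker side s = 0.086 m; corners in marker frame (Z=0):
  M0 = (-0.0430, +0.0430, 0)
  M1 = (+0.0430, +0.0430, 0)
  M2 = (+0.0430, -0.0430, 0)
  M3 = (-0.0430, -0.0430, 0)
rvec = (-0.4034, 0.0270, 0.3318), |rvec| = θ = 0.52302 rad = 29.967°
Rodrigues: sinθ=0.49950, 1−cosθ=0.13369; R = I + sinθ·[k]× + (1−cosθ)·[k]×²:
    [+0.94584 -0.32220 -0.03963]
    [+0.31156 +0.86667 +0.38964]
    [-0.09120 -0.38088 +0.92012]
t = (-0.0008, 0.0261, 0.5060) m
M0: Pc = R·M0+t = (-0.05533, +0.04997, +0.49354); u = 613.0·(-0.05533)/0.49354 + 302.0 = 233.2832, v = 427.1·(+0.04997)/0.49354 + 228.4 = 271.6427
M1: Pc = R·M1+t = (+0.02602, +0.07676, +0.48570); u = 613.0·(+0.02602)/0.48570 + 302.0 = 334.8353, v = 427.1·(+0.07676)/0.48570 + 228.4 = 295.9020
M2: Pc = R·M2+t = (+0.05373, +0.00223, +0.51846); u = 613.0·(+0.05373)/0.51846 + 302.0 = 365.5231, v = 427.1·(+0.00223)/0.51846 + 228.4 = 230.2371
M3: Pc = R·M3+t = (-0.02762, -0.02456, +0.52630); u = 613.0·(-0.02762)/0.52630 + 302.0 = 269.8340, v = 427.1·(-0.02456)/0.52630 + 228.4 = 208.4662

c0=(233.28, 271.64) c1=(334.84, 295.90) c2=(365.52, 230.24) c3=(269.83, 208.47)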